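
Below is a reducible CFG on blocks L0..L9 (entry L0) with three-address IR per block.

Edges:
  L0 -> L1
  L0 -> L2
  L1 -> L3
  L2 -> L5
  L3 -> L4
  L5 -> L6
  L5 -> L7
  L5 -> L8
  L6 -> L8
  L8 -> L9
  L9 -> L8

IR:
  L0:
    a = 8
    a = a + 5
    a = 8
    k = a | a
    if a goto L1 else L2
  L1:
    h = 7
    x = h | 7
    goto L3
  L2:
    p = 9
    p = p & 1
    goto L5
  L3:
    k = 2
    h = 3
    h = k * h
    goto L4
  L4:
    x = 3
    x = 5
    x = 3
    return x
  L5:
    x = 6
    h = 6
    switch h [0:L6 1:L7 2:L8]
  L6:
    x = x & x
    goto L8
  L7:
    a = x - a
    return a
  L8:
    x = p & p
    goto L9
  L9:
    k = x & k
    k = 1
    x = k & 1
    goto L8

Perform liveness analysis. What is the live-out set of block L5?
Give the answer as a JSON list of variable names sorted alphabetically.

Answer: ["a", "k", "p", "x"]

Analysis:
Block summaries:
  L0 def {a,k} use ∅
  L1 def {h,x} use ∅
  L2 def {p} use ∅
  L3 def {h,k} use ∅
  L4 def {x} use ∅
  L5 def {h,x} use ∅
  L6 def {x} use {x}
  L7 def {a} use {a,x}
  L8 def {x} use {p}
  L9 def {k,x} use {k,x}

Liveness:
  live L0: ∅→{a,k}
  live L1: ∅→∅
  live L2: {a,k}→{a,k,p}
  live L3: ∅→∅
  live L4: ∅→∅
  live L5: {a,k,p}→{a,k,p,x}
  live L6: {k,p,x}→{k,p}
  live L7: {a,x}→∅
  live L8: {k,p}→{k,p,x}
  live L9: {k,p,x}→{k,p}

live-out(L5) = ["a", "k", "p", "x"]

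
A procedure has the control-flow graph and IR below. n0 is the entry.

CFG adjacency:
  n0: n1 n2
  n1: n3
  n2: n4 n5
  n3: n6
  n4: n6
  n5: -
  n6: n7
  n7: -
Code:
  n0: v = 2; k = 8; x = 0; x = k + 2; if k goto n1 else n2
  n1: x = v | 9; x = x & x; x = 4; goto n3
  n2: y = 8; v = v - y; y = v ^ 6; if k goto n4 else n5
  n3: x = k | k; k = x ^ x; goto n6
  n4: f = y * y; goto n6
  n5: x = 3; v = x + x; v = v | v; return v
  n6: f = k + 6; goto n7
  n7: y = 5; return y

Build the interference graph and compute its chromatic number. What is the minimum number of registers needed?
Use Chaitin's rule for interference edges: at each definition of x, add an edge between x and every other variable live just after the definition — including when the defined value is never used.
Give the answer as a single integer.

Answer: 3

Derivation:
def/use:
  n0: {k,v,x} / ∅
  n1: {x} / {v}
  n2: {v,y} / {k,v}
  n3: {k,x} / {k}
  n4: {f} / {y}
  n5: {v,x} / ∅
  n6: {f} / {k}
  n7: {y} / ∅

Backward fixpoint:
  n0 li=∅ lo={k,v}
  n1 li={k,v} lo={k}
  n2 li={k,v} lo={k,y}
  n3 li={k} lo={k}
  n4 li={k,y} lo={k}
  n5 li=∅ lo=∅
  n6 li={k} lo=∅
  n7 li=∅ lo=∅

Conflict graph:
  f: {k}
  k: {f,v,x,y}
  v: {k,x,y}
  x: {k,v}
  y: {k,v}

Chromatic number:
  {k,v,x} pairwise interfere (3-clique) ⇒ χ ≥ 3
  3-colouring: R0={k}  R1={f,v}  R2={x,y}
  χ = 3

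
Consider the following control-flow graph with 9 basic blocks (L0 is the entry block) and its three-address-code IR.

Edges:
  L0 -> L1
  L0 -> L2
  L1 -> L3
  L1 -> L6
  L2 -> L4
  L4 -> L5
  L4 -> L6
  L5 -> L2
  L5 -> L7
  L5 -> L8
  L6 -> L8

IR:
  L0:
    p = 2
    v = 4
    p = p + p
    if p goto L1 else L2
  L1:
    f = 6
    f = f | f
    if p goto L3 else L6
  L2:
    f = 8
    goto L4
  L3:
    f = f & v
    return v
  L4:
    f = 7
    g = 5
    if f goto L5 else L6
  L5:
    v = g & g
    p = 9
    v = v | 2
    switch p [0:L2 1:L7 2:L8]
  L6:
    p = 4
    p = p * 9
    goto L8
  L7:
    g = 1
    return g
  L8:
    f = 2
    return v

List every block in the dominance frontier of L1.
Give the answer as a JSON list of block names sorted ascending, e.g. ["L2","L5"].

Answer: ["L6"]

Working:
idom tree: L1←L0 L2←L0 L3←L1 L4←L2 L5←L4 L6←L0 L7←L5 L8←L0
Dom∩ at merges:
  L2: preds {L0,L5}: {L0} ∩ {L0,L2,L4,L5} = {L0}; idom=L0
  L6: preds {L1,L4}: {L0,L1} ∩ {L0,L2,L4} = {L0}; idom=L0
  L8: preds {L5,L6}: {L0,L2,L4,L5} ∩ {L0,L6} = {L0}; idom=L0

DF derivation:
  L2←L0: walk · to L0
  L2←L5: walk L5→L4→L2 to L0
  L6←L1: walk L1 to L0
  L6←L4: walk L4→L2 to L0
  L8←L5: walk L5→L4→L2 to L0
  L8←L6: walk L6 to L0
  L0: DF=∅
  L1: DF={L6}
  L2: DF={L2,L6,L8}
  L3: DF=∅
  L4: DF={L2,L6,L8}
  L5: DF={L2,L8}
  L6: DF={L8}
  L7: DF=∅
  L8: DF=∅

DF(L1) = ["L6"]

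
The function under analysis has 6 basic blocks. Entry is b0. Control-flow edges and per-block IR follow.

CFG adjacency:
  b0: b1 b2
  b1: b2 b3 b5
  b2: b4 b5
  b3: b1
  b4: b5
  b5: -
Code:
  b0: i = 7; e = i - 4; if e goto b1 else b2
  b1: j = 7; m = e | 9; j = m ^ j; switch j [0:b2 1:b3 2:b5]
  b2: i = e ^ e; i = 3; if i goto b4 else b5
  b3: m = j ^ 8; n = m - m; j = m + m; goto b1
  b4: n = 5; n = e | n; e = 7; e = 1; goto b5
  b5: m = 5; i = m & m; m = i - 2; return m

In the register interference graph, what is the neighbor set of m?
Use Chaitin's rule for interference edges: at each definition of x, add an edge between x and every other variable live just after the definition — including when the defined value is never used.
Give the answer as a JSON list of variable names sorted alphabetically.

def/use:
  b0: {e,i} / ∅
  b1: {j,m} / {e}
  b2: {i} / {e}
  b3: {j,m,n} / {j}
  b4: {e,n} / {e}
  b5: {i,m} / ∅

Liveness:
  live b0: ∅→{e}
  live b1: {e}→{e,j}
  live b2: {e}→{e}
  live b3: {e,j}→{e}
  live b4: {e}→∅
  live b5: ∅→∅

Conflict graph:
  e — {i,j,m,n}
  i — {e}
  j — {e,m}
  m — {e,j,n}
  n — {e,m}

N(m) = ["e", "j", "n"]

Answer: ["e", "j", "n"]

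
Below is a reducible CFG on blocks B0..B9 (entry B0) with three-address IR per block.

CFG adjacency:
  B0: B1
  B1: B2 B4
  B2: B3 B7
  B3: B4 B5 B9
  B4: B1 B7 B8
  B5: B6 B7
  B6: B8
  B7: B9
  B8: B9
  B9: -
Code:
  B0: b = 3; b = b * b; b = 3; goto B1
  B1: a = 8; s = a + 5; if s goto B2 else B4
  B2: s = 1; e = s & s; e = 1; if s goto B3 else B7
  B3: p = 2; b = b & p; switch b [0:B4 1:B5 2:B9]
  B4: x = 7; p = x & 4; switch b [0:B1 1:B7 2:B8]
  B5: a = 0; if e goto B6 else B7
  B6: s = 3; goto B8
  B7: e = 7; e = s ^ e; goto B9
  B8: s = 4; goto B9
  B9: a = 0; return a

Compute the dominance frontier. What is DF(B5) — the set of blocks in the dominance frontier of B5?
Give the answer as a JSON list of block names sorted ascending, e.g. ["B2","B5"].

idom tree: B1←B0 B2←B1 B3←B2 B4←B1 B5←B3 B6←B5 B7←B1 B8←B1 B9←B1
Dom∩ at merges:
  B1: preds {B0,B4}: {B0} ∩ {B0,B1,B4} = {B0}; idom=B0
  B4: preds {B1,B3}: {B0,B1} ∩ {B0,B1,B2,B3} = {B0,B1}; idom=B1
  B7: preds {B2,B4,B5}: {B0,B1,B2} ∩ {B0,B1,B4} ∩ {B0,B1,B2,B3,B5} = {B0,B1}; idom=B1
  B8: preds {B4,B6}: {B0,B1,B4} ∩ {B0,B1,B2,B3,B5,B6} = {B0,B1}; idom=B1
  B9: preds {B3,B7,B8}: {B0,B1,B2,B3} ∩ {B0,B1,B7} ∩ {B0,B1,B8} = {B0,B1}; idom=B1

Frontier:
  join B1 pred B0: · stop@B0
  join B1 pred B4: B4→B1 stop@B0
  join B4 pred B1: · stop@B1
  join B4 pred B3: B3→B2 stop@B1
  join B7 pred B2: B2 stop@B1
  join B7 pred B4: B4 stop@B1
  join B7 pred B5: B5→B3→B2 stop@B1
  join B8 pred B4: B4 stop@B1
  join B8 pred B6: B6→B5→B3→B2 stop@B1
  join B9 pred B3: B3→B2 stop@B1
  join B9 pred B7: B7 stop@B1
  join B9 pred B8: B8 stop@B1
  B0 → ∅
  B1 → {B1}
  B2 → {B4,B7,B8,B9}
  B3 → {B4,B7,B8,B9}
  B4 → {B1,B7,B8}
  B5 → {B7,B8}
  B6 → {B8}
  B7 → {B9}
  B8 → {B9}
  B9 → ∅

DF(B5) = ["B7", "B8"]

Answer: ["B7", "B8"]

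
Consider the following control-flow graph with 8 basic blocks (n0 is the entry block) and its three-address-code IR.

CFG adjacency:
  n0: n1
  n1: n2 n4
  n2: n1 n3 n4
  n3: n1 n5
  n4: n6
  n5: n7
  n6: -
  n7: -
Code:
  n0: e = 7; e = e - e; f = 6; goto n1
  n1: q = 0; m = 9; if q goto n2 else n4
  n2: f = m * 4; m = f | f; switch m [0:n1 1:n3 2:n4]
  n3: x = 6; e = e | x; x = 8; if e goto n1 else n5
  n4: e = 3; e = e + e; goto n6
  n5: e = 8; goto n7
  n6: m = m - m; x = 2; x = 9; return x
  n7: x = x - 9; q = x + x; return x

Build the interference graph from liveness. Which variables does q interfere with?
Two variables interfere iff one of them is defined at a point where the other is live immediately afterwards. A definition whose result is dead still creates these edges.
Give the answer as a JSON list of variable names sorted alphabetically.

Per-block:
  n0 def {e,f} use ∅
  n1 def {m,q} use ∅
  n2 def {f,m} use {m}
  n3 def {e,x} use {e}
  n4 def {e} use ∅
  n5 def {e} use ∅
  n6 def {m,x} use {m}
  n7 def {q,x} use {x}

Liveness:
  n0 li=∅ lo={e}
  n1 li={e} lo={e,m}
  n2 li={e,m} lo={e,m}
  n3 li={e} lo={e,x}
  n4 li={m} lo={m}
  n5 li={x} lo={x}
  n6 li={m} lo=∅
  n7 li={x} lo=∅

Interfere edges:
  e — {f,m,q,x}
  f — {e}
  m — {e,q}
  q — {e,m,x}
  x — {e,q}

N(q) = ["e", "m", "x"]

Answer: ["e", "m", "x"]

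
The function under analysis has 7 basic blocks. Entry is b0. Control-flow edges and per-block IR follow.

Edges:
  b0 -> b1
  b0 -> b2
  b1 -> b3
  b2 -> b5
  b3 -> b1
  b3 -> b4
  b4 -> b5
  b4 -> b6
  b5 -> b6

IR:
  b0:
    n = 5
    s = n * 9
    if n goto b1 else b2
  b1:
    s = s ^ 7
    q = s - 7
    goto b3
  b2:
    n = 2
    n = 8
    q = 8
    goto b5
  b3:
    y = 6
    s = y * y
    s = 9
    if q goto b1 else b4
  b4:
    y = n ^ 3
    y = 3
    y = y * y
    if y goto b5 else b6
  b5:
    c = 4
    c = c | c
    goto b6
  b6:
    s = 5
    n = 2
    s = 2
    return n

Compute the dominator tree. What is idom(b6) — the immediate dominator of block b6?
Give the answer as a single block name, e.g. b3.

Answer: b0

Derivation:
idom tree: b1←b0 b2←b0 b3←b1 b4←b3 b5←b0 b6←b0
Dom∩ at merges:
  b1: preds {b0,b3}: {b0} ∩ {b0,b1,b3} = {b0}; idom=b0
  b5: preds {b2,b4}: {b0,b2} ∩ {b0,b1,b3,b4} = {b0}; idom=b0
  b6: preds {b4,b5}: {b0,b1,b3,b4} ∩ {b0,b5} = {b0}; idom=b0

idom(b6) = b0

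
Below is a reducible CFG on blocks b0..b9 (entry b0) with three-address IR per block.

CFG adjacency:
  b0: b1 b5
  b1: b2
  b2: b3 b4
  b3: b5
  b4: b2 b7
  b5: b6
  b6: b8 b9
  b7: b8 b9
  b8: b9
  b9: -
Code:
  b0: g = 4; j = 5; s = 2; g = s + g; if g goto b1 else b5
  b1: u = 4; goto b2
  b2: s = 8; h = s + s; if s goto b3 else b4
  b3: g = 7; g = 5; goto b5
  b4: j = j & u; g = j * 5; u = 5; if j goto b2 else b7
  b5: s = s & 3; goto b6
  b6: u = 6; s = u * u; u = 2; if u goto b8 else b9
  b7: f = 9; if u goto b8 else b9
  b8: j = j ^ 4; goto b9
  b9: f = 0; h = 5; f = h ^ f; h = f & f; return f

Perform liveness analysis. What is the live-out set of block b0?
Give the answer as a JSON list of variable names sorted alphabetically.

Block summaries:
  b0 def {g,j,s} use ∅
  b1 def {u} use ∅
  b2 def {h,s} use ∅
  b3 def {g} use ∅
  b4 def {g,j,u} use {j,u}
  b5 def {s} use {s}
  b6 def {s,u} use ∅
  b7 def {f} use {u}
  b8 def {j} use {j}
  b9 def {f,h} use ∅

Backward fixpoint:
  live b0: ∅→{j,s}
  live b1: {j}→{j,u}
  live b2: {j,u}→{j,s,u}
  live b3: {j,s}→{j,s}
  live b4: {j,u}→{j,u}
  live b5: {j,s}→{j}
  live b6: {j}→{j}
  live b7: {j,u}→{j}
  live b8: {j}→∅
  live b9: ∅→∅

live-out(b0) = ["j", "s"]

Answer: ["j", "s"]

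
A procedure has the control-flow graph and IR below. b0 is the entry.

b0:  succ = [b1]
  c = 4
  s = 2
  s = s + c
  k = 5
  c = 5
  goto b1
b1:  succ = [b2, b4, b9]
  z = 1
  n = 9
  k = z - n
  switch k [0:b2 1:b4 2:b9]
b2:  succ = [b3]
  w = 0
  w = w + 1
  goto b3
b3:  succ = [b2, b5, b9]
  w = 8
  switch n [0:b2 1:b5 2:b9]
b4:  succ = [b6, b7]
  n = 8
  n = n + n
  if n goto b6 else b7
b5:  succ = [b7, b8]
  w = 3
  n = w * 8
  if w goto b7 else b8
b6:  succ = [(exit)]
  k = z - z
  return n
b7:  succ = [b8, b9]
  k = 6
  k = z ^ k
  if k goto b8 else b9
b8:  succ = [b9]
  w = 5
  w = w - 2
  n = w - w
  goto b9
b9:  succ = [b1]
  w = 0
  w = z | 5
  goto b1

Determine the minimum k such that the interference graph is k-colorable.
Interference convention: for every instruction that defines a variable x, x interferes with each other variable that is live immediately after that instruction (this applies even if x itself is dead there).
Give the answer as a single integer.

Block summaries:
  b0: def={c,k,s} ue=∅
  b1: def={k,n,z} ue=∅
  b2: def={w} ue=∅
  b3: def={w} ue={n}
  b4: def={n} ue=∅
  b5: def={n,w} ue=∅
  b6: def={k} ue={n,z}
  b7: def={k} ue={z}
  b8: def={n,w} ue=∅
  b9: def={w} ue={z}

Liveness:
  b0 li=∅ lo=∅
  b1 li=∅ lo={n,z}
  b2 li={n,z} lo={n,z}
  b3 li={n,z} lo={n,z}
  b4 li={z} lo={n,z}
  b5 li={z} lo={z}
  b6 li={n,z} lo=∅
  b7 li={z} lo={z}
  b8 li={z} lo={z}
  b9 li={z} lo=∅

Conflict graph:
  c↔{s}
  k↔{n,z}
  n↔{k,w,z}
  s↔{c}
  w↔{n,z}
  z↔{k,n,w}

Registers:
  lower bound: {k,n,z} mutually conflict ⇒ χ ≥ 3
  3-colouring: r0={c,n}  r1={s,z}  r2={k,w}
  χ = 3

Answer: 3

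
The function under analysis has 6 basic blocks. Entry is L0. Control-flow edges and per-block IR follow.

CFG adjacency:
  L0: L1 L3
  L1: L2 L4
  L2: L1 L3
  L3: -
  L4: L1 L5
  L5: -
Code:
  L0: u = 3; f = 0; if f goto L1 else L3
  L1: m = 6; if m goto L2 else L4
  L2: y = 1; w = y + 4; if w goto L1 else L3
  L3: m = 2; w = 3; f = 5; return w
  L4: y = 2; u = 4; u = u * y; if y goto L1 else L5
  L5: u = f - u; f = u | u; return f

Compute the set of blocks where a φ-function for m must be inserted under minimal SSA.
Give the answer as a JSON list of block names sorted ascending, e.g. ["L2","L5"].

Answer: ["L1", "L3"]

Derivation:
idom tree: L1←L0 L2←L1 L3←L0 L4←L1 L5←L4
Dom at joins:
  L1: preds {L0,L2,L4}: {L0} ∩ {L0,L1,L2} ∩ {L0,L1,L4} = {L0}; idom=L0
  L3: preds {L0,L2}: {L0} ∩ {L0,L1,L2} = {L0}; idom=L0

Frontier:
  join L1 pred L0: · stop@L0
  join L1 pred L2: L2→L1 stop@L0
  join L1 pred L4: L4→L1 stop@L0
  join L3 pred L0: · stop@L0
  join L3 pred L2: L2→L1 stop@L0
  L0 → ∅
  L1 → {L1,L3}
  L2 → {L1,L3}
  L3 → ∅
  L4 → {L1}
  L5 → ∅

φ for m: defs {L1,L3}
  DF⁺ = {L1,L3}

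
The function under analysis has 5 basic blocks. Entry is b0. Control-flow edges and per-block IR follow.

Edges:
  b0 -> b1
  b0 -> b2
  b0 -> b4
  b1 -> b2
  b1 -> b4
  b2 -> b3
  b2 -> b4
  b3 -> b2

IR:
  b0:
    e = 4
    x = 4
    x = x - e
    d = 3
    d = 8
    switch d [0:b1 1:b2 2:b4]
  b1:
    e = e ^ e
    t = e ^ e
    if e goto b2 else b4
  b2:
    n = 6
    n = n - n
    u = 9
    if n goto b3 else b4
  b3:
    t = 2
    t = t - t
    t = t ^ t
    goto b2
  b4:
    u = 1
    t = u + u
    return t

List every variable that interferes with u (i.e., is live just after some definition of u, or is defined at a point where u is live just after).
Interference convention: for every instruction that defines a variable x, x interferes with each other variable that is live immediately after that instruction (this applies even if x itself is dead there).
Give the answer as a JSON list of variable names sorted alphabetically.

Answer: ["n"]

Analysis:
Per-block:
  b0 def {d,e,x} use ∅
  b1 def {e,t} use {e}
  b2 def {n,u} use ∅
  b3 def {t} use ∅
  b4 def {t,u} use ∅

Live sets:
  live b0: ∅→{e}
  live b1: {e}→∅
  live b2: ∅→∅
  live b3: ∅→∅
  live b4: ∅→∅

Interference:
  d: {e}
  e: {d,t,x}
  n: {u}
  t: {e}
  u: {n}
  x: {e}

N(u) = ["n"]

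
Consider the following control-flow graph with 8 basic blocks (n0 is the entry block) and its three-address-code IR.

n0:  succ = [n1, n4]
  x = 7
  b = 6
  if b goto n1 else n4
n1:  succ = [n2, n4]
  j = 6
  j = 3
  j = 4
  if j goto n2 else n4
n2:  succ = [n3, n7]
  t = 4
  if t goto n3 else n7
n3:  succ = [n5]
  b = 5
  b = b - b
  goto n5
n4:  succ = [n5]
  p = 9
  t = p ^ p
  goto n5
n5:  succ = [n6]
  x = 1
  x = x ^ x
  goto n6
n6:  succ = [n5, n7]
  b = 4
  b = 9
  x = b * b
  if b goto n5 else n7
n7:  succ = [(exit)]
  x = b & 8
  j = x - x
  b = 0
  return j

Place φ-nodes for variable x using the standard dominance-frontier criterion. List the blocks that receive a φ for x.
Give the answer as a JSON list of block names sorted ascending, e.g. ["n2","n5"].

Answer: ["n5", "n7"]

Analysis:
idom tree: n1←n0 n2←n1 n3←n2 n4←n0 n5←n0 n6←n5 n7←n0
Dom at joins:
  n4: preds {n0,n1}: {n0} ∩ {n0,n1} = {n0}; idom=n0
  n5: preds {n3,n4,n6}: {n0,n1,n2,n3} ∩ {n0,n4} ∩ {n0,n5,n6} = {n0}; idom=n0
  n7: preds {n2,n6}: {n0,n1,n2} ∩ {n0,n5,n6} = {n0}; idom=n0

Frontier:
  n4←n0: walk · to n0
  n4←n1: walk n1 to n0
  n5←n3: walk n3→n2→n1 to n0
  n5←n4: walk n4 to n0
  n5←n6: walk n6→n5 to n0
  n7←n2: walk n2→n1 to n0
  n7←n6: walk n6→n5 to n0
  DF(n0)=∅
  DF(n1)={n4,n5,n7}
  DF(n2)={n5,n7}
  DF(n3)={n5}
  DF(n4)={n5}
  DF(n5)={n5,n7}
  DF(n6)={n5,n7}
  DF(n7)=∅

φ for x: defs {n0,n5,n6,n7}
  DF⁺ = {n5,n7}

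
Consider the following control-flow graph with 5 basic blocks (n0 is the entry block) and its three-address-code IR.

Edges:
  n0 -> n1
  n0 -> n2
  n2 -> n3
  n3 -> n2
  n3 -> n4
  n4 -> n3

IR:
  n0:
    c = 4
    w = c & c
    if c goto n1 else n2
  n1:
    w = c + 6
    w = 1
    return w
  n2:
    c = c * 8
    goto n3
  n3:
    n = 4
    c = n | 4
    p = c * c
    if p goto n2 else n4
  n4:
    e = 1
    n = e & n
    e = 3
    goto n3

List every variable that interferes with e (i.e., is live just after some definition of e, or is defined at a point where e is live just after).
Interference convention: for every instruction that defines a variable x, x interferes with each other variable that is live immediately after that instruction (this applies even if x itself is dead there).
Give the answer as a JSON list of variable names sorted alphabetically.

Per-block:
  n0: def={c,w} ue=∅
  n1: def={w} ue={c}
  n2: def={c} ue={c}
  n3: def={c,n,p} ue=∅
  n4: def={e,n} ue={n}

Live sets:
  n0: in=∅ out={c}
  n1: in={c} out=∅
  n2: in={c} out=∅
  n3: in=∅ out={c,n}
  n4: in={n} out=∅

Interference:
  c: {n,p,w}
  e: {n}
  n: {c,e,p}
  p: {c,n}
  w: {c}

N(e) = ["n"]

Answer: ["n"]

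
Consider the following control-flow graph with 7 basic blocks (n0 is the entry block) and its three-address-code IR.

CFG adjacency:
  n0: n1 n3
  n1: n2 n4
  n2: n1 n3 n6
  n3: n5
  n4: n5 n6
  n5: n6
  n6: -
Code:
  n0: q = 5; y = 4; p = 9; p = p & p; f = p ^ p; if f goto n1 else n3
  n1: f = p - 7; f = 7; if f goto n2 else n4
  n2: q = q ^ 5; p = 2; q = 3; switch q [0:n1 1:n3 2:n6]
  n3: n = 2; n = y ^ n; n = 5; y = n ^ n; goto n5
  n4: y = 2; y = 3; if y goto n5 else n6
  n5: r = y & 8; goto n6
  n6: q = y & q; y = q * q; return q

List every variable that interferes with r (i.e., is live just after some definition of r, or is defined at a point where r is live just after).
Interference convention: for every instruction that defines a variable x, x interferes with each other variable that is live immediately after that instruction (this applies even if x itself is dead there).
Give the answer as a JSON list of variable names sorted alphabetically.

def/use:
  n0 def {f,p,q,y} use ∅
  n1 def {f} use {p}
  n2 def {p,q} use {q}
  n3 def {n,y} use {y}
  n4 def {y} use ∅
  n5 def {r} use {y}
  n6 def {q,y} use {q,y}

Liveness:
  n0: in=∅ out={p,q,y}
  n1: in={p,q,y} out={q,y}
  n2: in={q,y} out={p,q,y}
  n3: in={q,y} out={q,y}
  n4: in={q} out={q,y}
  n5: in={q,y} out={q,y}
  n6: in={q,y} out=∅

Interference:
  f: {p,q,y}
  n: {q,y}
  p: {f,q,y}
  q: {f,n,p,r,y}
  r: {q,y}
  y: {f,n,p,q,r}

N(r) = ["q", "y"]

Answer: ["q", "y"]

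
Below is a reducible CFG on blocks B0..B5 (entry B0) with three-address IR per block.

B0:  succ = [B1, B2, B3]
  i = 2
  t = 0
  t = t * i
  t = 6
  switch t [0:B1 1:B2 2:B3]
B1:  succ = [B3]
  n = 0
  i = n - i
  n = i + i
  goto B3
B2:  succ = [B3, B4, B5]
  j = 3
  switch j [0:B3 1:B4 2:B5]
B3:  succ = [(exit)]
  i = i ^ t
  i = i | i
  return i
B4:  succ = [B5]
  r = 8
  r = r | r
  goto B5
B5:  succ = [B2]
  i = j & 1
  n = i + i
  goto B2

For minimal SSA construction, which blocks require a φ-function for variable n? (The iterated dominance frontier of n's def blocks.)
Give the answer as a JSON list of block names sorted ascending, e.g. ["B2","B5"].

idom tree: B1←B0 B2←B0 B3←B0 B4←B2 B5←B2
Dom∩ at merges:
  B2: preds {B0,B5}: {B0} ∩ {B0,B2,B5} = {B0}; idom=B0
  B3: preds {B0,B1,B2}: {B0} ∩ {B0,B1} ∩ {B0,B2} = {B0}; idom=B0
  B5: preds {B2,B4}: {B0,B2} ∩ {B0,B2,B4} = {B0,B2}; idom=B2

DF walk-up:
  B2←B0: walk · to B0
  B2←B5: walk B5→B2 to B0
  B3←B0: walk · to B0
  B3←B1: walk B1 to B0
  B3←B2: walk B2 to B0
  B5←B2: walk · to B2
  B5←B4: walk B4 to B2
  DF(B0)=∅
  DF(B1)={B3}
  DF(B2)={B2,B3}
  DF(B3)=∅
  DF(B4)={B5}
  DF(B5)={B2}

φ for n: defs {B1,B5}
  DF⁺ = {B2,B3}

Answer: ["B2", "B3"]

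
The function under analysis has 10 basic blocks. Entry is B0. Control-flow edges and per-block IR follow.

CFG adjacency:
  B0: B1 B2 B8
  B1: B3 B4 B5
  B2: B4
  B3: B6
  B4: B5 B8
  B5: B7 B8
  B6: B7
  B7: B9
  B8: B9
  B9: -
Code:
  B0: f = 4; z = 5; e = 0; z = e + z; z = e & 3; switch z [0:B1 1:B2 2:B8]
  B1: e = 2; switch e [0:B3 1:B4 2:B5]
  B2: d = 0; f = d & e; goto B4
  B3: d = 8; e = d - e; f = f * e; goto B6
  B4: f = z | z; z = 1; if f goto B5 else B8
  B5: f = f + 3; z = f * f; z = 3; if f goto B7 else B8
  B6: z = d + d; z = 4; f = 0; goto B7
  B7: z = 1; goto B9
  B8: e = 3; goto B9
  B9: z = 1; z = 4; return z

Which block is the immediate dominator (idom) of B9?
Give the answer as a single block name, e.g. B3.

Answer: B0

Derivation:
idom tree: B1←B0 B2←B0 B3←B1 B4←B0 B5←B0 B6←B3 B7←B0 B8←B0 B9←B0
Dom at joins:
  B4: preds {B1,B2}: {B0,B1} ∩ {B0,B2} = {B0}; idom=B0
  B5: preds {B1,B4}: {B0,B1} ∩ {B0,B4} = {B0}; idom=B0
  B7: preds {B5,B6}: {B0,B5} ∩ {B0,B1,B3,B6} = {B0}; idom=B0
  B8: preds {B0,B4,B5}: {B0} ∩ {B0,B4} ∩ {B0,B5} = {B0}; idom=B0
  B9: preds {B7,B8}: {B0,B7} ∩ {B0,B8} = {B0}; idom=B0

idom(B9) = B0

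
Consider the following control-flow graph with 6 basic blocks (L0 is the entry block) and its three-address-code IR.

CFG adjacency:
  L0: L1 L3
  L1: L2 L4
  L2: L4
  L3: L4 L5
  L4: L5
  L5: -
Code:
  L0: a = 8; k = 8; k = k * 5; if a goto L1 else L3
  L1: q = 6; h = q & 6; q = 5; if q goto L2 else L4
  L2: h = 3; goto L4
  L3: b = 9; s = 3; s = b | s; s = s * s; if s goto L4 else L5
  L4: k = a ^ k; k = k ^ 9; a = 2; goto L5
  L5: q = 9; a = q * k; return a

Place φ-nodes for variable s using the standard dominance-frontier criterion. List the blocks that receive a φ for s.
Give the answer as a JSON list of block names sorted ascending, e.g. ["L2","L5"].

Answer: ["L4", "L5"]

Working:
idom tree: L1←L0 L2←L1 L3←L0 L4←L0 L5←L0
Dom at joins:
  L4: preds {L1,L2,L3}: {L0,L1} ∩ {L0,L1,L2} ∩ {L0,L3} = {L0}; idom=L0
  L5: preds {L3,L4}: {L0,L3} ∩ {L0,L4} = {L0}; idom=L0

DF walk-up:
  L4←L1: walk L1 to L0
  L4←L2: walk L2→L1 to L0
  L4←L3: walk L3 to L0
  L5←L3: walk L3 to L0
  L5←L4: walk L4 to L0
  DF(L0)=∅
  DF(L1)={L4}
  DF(L2)={L4}
  DF(L3)={L4,L5}
  DF(L4)={L5}
  DF(L5)=∅

φ for s: defs {L3}
  DF⁺ = {L4,L5}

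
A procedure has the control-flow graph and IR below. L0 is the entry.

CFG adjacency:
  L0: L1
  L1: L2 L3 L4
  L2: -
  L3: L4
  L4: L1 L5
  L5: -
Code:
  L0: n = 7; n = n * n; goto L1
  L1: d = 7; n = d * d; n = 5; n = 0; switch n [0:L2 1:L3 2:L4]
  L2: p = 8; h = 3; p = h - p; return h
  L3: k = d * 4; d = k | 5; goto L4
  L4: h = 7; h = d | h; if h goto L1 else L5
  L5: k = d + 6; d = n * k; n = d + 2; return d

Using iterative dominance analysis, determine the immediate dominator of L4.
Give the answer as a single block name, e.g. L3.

idom tree: L1←L0 L2←L1 L3←L1 L4←L1 L5←L4
Join-block Dom:
  L1: preds {L0,L4}: {L0} ∩ {L0,L1,L4} = {L0}; idom=L0
  L4: preds {L1,L3}: {L0,L1} ∩ {L0,L1,L3} = {L0,L1}; idom=L1

idom(L4) = L1

Answer: L1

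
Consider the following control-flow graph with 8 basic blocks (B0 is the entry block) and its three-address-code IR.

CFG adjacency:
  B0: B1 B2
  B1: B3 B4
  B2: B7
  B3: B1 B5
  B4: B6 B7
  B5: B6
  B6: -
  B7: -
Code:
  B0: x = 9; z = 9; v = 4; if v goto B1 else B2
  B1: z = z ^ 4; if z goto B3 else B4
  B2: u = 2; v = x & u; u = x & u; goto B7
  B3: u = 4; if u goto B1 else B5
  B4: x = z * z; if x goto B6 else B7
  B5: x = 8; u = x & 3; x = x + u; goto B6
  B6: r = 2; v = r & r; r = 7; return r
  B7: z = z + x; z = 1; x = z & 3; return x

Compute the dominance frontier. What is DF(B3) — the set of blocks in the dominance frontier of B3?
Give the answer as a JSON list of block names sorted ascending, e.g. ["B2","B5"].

idom tree: B1←B0 B2←B0 B3←B1 B4←B1 B5←B3 B6←B1 B7←B0
Dom∩ at merges:
  B1: preds {B0,B3}: {B0} ∩ {B0,B1,B3} = {B0}; idom=B0
  B6: preds {B4,B5}: {B0,B1,B4} ∩ {B0,B1,B3,B5} = {B0,B1}; idom=B1
  B7: preds {B2,B4}: {B0,B2} ∩ {B0,B1,B4} = {B0}; idom=B0

DF walk-up:
  join B1 pred B0: · stop@B0
  join B1 pred B3: B3→B1 stop@B0
  join B6 pred B4: B4 stop@B1
  join B6 pred B5: B5→B3 stop@B1
  join B7 pred B2: B2 stop@B0
  join B7 pred B4: B4→B1 stop@B0
  DF(B0)=∅
  DF(B1)={B1,B7}
  DF(B2)={B7}
  DF(B3)={B1,B6}
  DF(B4)={B6,B7}
  DF(B5)={B6}
  DF(B6)=∅
  DF(B7)=∅

DF(B3) = ["B1", "B6"]

Answer: ["B1", "B6"]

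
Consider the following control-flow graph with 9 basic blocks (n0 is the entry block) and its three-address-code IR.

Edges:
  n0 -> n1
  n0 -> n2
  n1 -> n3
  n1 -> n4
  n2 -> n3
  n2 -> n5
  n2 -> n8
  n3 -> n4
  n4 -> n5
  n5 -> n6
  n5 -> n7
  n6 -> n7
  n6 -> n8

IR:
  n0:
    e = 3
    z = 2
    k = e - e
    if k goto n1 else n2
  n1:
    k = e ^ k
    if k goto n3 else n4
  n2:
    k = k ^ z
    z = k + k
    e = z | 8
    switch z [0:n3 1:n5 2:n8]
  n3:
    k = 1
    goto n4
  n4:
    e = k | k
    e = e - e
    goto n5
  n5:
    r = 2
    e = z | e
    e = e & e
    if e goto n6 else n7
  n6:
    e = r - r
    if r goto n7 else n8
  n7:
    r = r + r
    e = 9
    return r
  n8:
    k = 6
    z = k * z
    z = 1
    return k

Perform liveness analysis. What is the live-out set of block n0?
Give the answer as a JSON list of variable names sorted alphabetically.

Per-block:
  n0: def={e,k,z} ue=∅
  n1: def={k} ue={e,k}
  n2: def={e,k,z} ue={k,z}
  n3: def={k} ue=∅
  n4: def={e} ue={k}
  n5: def={e,r} ue={e,z}
  n6: def={e} ue={r}
  n7: def={e,r} ue={r}
  n8: def={k,z} ue={z}

Live sets:
  n0: in=∅ out={e,k,z}
  n1: in={e,k,z} out={k,z}
  n2: in={k,z} out={e,z}
  n3: in={z} out={k,z}
  n4: in={k,z} out={e,z}
  n5: in={e,z} out={r,z}
  n6: in={r,z} out={r,z}
  n7: in={r} out=∅
  n8: in={z} out=∅

live-out(n0) = ["e", "k", "z"]

Answer: ["e", "k", "z"]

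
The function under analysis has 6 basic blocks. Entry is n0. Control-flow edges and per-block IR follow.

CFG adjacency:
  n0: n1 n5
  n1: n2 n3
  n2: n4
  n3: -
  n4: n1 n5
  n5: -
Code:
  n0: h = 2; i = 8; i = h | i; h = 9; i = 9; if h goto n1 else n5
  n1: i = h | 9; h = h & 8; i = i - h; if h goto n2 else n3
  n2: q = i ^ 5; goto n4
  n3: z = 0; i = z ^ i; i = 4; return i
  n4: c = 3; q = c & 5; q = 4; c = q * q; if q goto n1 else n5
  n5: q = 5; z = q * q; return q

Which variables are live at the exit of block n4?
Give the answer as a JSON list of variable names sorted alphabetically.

Answer: ["h"]

Derivation:
Block summaries:
  n0 def {h,i} use ∅
  n1 def {h,i} use {h}
  n2 def {q} use {i}
  n3 def {i,z} use {i}
  n4 def {c,q} use ∅
  n5 def {q,z} use ∅

Live sets:
  n0 li=∅ lo={h}
  n1 li={h} lo={h,i}
  n2 li={h,i} lo={h}
  n3 li={i} lo=∅
  n4 li={h} lo={h}
  n5 li=∅ lo=∅

live-out(n4) = ["h"]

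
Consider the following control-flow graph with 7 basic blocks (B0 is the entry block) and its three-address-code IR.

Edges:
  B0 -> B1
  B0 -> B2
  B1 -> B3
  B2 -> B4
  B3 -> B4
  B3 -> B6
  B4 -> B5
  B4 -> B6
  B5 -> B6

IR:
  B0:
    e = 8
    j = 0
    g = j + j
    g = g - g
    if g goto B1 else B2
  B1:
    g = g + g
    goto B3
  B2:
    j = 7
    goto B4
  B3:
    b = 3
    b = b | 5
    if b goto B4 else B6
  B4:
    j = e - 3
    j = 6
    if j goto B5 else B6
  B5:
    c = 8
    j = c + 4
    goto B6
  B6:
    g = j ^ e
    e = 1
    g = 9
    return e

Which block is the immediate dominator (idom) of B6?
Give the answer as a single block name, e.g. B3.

Answer: B0

Derivation:
idom tree: B1←B0 B2←B0 B3←B1 B4←B0 B5←B4 B6←B0
Dom∩ at merges:
  B4: preds {B2,B3}: {B0,B2} ∩ {B0,B1,B3} = {B0}; idom=B0
  B6: preds {B3,B4,B5}: {B0,B1,B3} ∩ {B0,B4} ∩ {B0,B4,B5} = {B0}; idom=B0

idom(B6) = B0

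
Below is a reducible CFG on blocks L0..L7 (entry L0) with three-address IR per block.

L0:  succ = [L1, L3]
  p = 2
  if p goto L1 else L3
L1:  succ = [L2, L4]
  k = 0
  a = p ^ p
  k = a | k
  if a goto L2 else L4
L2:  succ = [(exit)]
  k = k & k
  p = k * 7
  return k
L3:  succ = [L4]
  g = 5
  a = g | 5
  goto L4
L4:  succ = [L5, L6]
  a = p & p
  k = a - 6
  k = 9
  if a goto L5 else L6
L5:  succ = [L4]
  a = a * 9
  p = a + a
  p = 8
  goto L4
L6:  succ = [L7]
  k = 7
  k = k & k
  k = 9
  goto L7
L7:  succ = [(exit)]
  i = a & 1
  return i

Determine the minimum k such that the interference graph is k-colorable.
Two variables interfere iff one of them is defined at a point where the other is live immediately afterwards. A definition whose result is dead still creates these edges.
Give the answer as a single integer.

Block summaries:
  L0 def {p} use ∅
  L1 def {a,k} use {p}
  L2 def {k,p} use {k}
  L3 def {a,g} use ∅
  L4 def {a,k} use {p}
  L5 def {a,p} use {a}
  L6 def {k} use ∅
  L7 def {i} use {a}

Live sets:
  L0: in=∅ out={p}
  L1: in={p} out={k,p}
  L2: in={k} out=∅
  L3: in={p} out={p}
  L4: in={p} out={a}
  L5: in={a} out={p}
  L6: in={a} out={a}
  L7: in={a} out=∅

Interfere edges:
  a — {k,p}
  g — {p}
  i — ∅
  k — {a,p}
  p — {a,g,k}

Chromatic number:
  lower bound: {a,k,p} mutually conflict ⇒ χ ≥ 3
  assign a→r1 g→r1 i→r0 k→r2 p→r0 — no edge inside a register ⇒ χ ≤ 3
  χ = 3

Answer: 3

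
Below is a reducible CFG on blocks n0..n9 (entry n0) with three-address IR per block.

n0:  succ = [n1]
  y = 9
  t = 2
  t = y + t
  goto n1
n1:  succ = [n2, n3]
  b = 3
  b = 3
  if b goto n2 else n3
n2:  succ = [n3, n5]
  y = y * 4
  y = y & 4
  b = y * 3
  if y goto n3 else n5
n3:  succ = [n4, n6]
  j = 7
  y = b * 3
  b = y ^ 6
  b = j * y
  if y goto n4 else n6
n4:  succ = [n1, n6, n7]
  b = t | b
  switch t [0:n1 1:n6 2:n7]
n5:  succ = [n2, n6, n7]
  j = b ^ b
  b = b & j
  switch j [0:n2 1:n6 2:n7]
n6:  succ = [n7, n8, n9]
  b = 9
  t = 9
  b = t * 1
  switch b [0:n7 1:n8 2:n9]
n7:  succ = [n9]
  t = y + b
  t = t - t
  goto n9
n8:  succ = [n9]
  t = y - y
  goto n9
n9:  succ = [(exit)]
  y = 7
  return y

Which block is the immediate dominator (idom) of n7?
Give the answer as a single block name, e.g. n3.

idom tree: n1←n0 n2←n1 n3←n1 n4←n3 n5←n2 n6←n1 n7←n1 n8←n6 n9←n1
Join-block Dom:
  n1: preds {n0,n4}: {n0} ∩ {n0,n1,n3,n4} = {n0}; idom=n0
  n2: preds {n1,n5}: {n0,n1} ∩ {n0,n1,n2,n5} = {n0,n1}; idom=n1
  n3: preds {n1,n2}: {n0,n1} ∩ {n0,n1,n2} = {n0,n1}; idom=n1
  n6: preds {n3,n4,n5}: {n0,n1,n3} ∩ {n0,n1,n3,n4} ∩ {n0,n1,n2,n5} = {n0,n1}; idom=n1
  n7: preds {n4,n5,n6}: {n0,n1,n3,n4} ∩ {n0,n1,n2,n5} ∩ {n0,n1,n6} = {n0,n1}; idom=n1
  n9: preds {n6,n7,n8}: {n0,n1,n6} ∩ {n0,n1,n7} ∩ {n0,n1,n6,n8} = {n0,n1}; idom=n1

idom(n7) = n1

Answer: n1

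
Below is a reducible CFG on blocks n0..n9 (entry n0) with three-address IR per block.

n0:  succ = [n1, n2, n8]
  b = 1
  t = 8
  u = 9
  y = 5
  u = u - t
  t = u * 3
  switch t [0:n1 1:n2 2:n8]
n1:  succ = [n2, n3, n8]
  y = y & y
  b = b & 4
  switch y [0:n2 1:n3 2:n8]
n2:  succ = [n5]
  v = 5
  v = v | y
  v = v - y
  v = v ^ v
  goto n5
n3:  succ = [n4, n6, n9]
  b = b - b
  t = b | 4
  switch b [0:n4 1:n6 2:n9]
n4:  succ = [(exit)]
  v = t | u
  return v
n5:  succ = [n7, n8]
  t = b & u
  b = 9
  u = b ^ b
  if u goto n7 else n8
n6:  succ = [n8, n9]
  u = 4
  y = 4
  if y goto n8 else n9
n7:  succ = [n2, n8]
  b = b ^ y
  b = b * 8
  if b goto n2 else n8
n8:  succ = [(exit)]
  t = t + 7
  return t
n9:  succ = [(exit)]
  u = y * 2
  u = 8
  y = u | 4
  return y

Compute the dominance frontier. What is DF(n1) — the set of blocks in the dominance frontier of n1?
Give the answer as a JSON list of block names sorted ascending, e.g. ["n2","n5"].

idom tree: n1←n0 n2←n0 n3←n1 n4←n3 n5←n2 n6←n3 n7←n5 n8←n0 n9←n3
Join-block Dom:
  n2: preds {n0,n1,n7}: {n0} ∩ {n0,n1} ∩ {n0,n2,n5,n7} = {n0}; idom=n0
  n8: preds {n0,n1,n5,n6,n7}: {n0} ∩ {n0,n1} ∩ {n0,n2,n5} ∩ {n0,n1,n3,n6} ∩ {n0,n2,n5,n7} = {n0}; idom=n0
  n9: preds {n3,n6}: {n0,n1,n3} ∩ {n0,n1,n3,n6} = {n0,n1,n3}; idom=n3

DF derivation:
  n2←n0: walk · to n0
  n2←n1: walk n1 to n0
  n2←n7: walk n7→n5→n2 to n0
  n8←n0: walk · to n0
  n8←n1: walk n1 to n0
  n8←n5: walk n5→n2 to n0
  n8←n6: walk n6→n3→n1 to n0
  n8←n7: walk n7→n5→n2 to n0
  n9←n3: walk · to n3
  n9←n6: walk n6 to n3
  n0 → ∅
  n1 → {n2,n8}
  n2 → {n2,n8}
  n3 → {n8}
  n4 → ∅
  n5 → {n2,n8}
  n6 → {n8,n9}
  n7 → {n2,n8}
  n8 → ∅
  n9 → ∅

DF(n1) = ["n2", "n8"]

Answer: ["n2", "n8"]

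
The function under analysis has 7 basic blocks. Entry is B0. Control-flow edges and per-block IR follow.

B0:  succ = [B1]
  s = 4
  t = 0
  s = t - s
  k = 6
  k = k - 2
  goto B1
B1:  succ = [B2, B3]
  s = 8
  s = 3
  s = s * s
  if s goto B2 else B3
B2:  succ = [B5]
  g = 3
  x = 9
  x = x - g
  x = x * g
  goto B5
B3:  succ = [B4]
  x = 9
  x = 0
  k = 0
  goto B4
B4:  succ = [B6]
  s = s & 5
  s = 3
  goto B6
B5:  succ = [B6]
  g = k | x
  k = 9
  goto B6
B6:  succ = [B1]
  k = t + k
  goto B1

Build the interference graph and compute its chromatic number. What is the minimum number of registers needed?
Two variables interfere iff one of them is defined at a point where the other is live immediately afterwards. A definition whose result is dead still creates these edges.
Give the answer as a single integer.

Answer: 4

Analysis:
def/use:
  B0 def {k,s,t} use ∅
  B1 def {s} use ∅
  B2 def {g,x} use ∅
  B3 def {k,x} use ∅
  B4 def {s} use {s}
  B5 def {g,k} use {k,x}
  B6 def {k} use {k,t}

Backward fixpoint:
  live B0: ∅→{k,t}
  live B1: {k,t}→{k,s,t}
  live B2: {k,t}→{k,t,x}
  live B3: {s,t}→{k,s,t}
  live B4: {k,s,t}→{k,t}
  live B5: {k,t,x}→{k,t}
  live B6: {k,t}→{k,t}

Conflict graph:
  g: {k,t,x}
  k: {g,s,t,x}
  s: {k,t,x}
  t: {g,k,s,x}
  x: {g,k,s,t}

Chromatic number:
  {g,k,t,x} pairwise interfere (4-clique) ⇒ χ ≥ 4
  assign g→c3 k→c0 s→c3 t→c1 x→c2 — no edge inside a register ⇒ χ ≤ 4
  χ = 4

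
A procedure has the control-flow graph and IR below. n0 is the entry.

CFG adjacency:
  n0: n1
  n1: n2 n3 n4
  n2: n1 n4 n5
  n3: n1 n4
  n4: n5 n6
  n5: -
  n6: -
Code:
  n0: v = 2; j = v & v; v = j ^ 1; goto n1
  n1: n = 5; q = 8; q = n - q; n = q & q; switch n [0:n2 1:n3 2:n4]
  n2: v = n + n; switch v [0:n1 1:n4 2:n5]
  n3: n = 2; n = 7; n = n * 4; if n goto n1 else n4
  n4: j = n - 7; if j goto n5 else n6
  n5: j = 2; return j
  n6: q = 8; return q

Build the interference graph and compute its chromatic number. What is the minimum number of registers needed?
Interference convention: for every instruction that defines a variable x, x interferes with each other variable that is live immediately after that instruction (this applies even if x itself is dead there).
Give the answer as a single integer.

Answer: 2

Analysis:
Per-block:
  n0 def {j,v} use ∅
  n1 def {n,q} use ∅
  n2 def {v} use {n}
  n3 def {n} use ∅
  n4 def {j} use {n}
  n5 def {j} use ∅
  n6 def {q} use ∅

Backward fixpoint:
  live n0: ∅→∅
  live n1: ∅→{n}
  live n2: {n}→{n}
  live n3: ∅→{n}
  live n4: {n}→∅
  live n5: ∅→∅
  live n6: ∅→∅

Interfere edges:
  j: ∅
  n: {q,v}
  q: {n}
  v: {n}

Chromatic number:
  lower bound: {n,q} mutually conflict ⇒ χ ≥ 2
  assign j→c0 n→c0 q→c1 v→c1 — no edge inside a register ⇒ χ ≤ 2
  χ = 2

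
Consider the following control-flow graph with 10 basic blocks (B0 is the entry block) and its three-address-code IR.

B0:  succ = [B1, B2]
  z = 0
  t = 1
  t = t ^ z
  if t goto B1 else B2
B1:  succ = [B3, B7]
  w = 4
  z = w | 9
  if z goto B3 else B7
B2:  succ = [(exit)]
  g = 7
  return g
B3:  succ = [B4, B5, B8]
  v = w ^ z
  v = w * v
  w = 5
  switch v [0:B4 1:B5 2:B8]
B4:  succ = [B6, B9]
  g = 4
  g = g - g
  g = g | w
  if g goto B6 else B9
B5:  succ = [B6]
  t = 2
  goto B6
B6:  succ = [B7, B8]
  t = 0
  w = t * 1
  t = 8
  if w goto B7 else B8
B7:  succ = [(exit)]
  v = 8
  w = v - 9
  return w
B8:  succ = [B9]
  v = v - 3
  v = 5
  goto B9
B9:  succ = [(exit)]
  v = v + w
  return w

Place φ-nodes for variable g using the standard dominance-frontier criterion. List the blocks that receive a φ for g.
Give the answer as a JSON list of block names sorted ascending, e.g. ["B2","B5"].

Answer: ["B6", "B7", "B8", "B9"]

Analysis:
idom tree: B1←B0 B2←B0 B3←B1 B4←B3 B5←B3 B6←B3 B7←B1 B8←B3 B9←B3
Dom∩ at merges:
  B6: preds {B4,B5}: {B0,B1,B3,B4} ∩ {B0,B1,B3,B5} = {B0,B1,B3}; idom=B3
  B7: preds {B1,B6}: {B0,B1} ∩ {B0,B1,B3,B6} = {B0,B1}; idom=B1
  B8: preds {B3,B6}: {B0,B1,B3} ∩ {B0,B1,B3,B6} = {B0,B1,B3}; idom=B3
  B9: preds {B4,B8}: {B0,B1,B3,B4} ∩ {B0,B1,B3,B8} = {B0,B1,B3}; idom=B3

DF walk-up:
  join B6 pred B4: B4 stop@B3
  join B6 pred B5: B5 stop@B3
  join B7 pred B1: · stop@B1
  join B7 pred B6: B6→B3 stop@B1
  join B8 pred B3: · stop@B3
  join B8 pred B6: B6 stop@B3
  join B9 pred B4: B4 stop@B3
  join B9 pred B8: B8 stop@B3
  B0: DF=∅
  B1: DF=∅
  B2: DF=∅
  B3: DF={B7}
  B4: DF={B6,B9}
  B5: DF={B6}
  B6: DF={B7,B8}
  B7: DF=∅
  B8: DF={B9}
  B9: DF=∅

φ for g: defs {B2,B4}
  DF⁺ = {B6,B7,B8,B9}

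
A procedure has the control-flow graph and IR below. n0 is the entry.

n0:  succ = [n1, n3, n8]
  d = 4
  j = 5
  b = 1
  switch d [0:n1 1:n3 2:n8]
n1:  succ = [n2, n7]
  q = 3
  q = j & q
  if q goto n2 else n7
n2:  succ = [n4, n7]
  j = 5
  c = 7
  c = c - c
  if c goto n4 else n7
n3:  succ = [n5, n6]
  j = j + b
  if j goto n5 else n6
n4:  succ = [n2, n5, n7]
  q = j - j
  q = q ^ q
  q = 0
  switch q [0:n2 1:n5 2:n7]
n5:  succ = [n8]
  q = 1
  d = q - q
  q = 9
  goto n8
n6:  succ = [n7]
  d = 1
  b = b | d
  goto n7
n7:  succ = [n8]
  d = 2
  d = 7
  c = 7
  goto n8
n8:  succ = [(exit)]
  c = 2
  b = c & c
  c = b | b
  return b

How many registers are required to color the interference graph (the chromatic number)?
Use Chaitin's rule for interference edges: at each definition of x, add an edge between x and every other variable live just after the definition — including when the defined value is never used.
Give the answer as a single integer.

Answer: 3

Analysis:
def/use:
  n0 def {b,d,j} use ∅
  n1 def {q} use {j}
  n2 def {c,j} use ∅
  n3 def {j} use {b,j}
  n4 def {q} use {j}
  n5 def {d,q} use ∅
  n6 def {b,d} use {b}
  n7 def {c,d} use ∅
  n8 def {b,c} use ∅

Backward fixpoint:
  n0 li=∅ lo={b,j}
  n1 li={j} lo=∅
  n2 li=∅ lo={j}
  n3 li={b,j} lo={b}
  n4 li={j} lo=∅
  n5 li=∅ lo=∅
  n6 li={b} lo=∅
  n7 li=∅ lo=∅
  n8 li=∅ lo=∅

Interfere edges:
  b: {c,d,j}
  c: {b,j}
  d: {b,j}
  j: {b,c,d,q}
  q: {j}

Chromatic number:
  lower bound: {b,c,j} mutually conflict ⇒ χ ≥ 3
  assign b→r1 c→r2 d→r2 j→r0 q→r1 — no edge inside a register ⇒ χ ≤ 3
  χ = 3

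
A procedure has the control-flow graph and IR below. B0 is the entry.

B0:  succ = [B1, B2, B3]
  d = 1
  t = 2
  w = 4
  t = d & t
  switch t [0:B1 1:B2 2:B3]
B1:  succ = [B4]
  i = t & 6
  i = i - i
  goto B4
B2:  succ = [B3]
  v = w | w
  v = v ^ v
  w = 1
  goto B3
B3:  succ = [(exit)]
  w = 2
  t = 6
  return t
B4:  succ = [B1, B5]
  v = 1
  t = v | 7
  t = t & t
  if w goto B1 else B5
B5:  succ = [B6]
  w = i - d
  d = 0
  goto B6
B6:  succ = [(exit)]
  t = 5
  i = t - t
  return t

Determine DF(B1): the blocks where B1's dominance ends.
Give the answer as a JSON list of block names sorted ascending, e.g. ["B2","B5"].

idom tree: B1←B0 B2←B0 B3←B0 B4←B1 B5←B4 B6←B5
Join-block Dom:
  B1: preds {B0,B4}: {B0} ∩ {B0,B1,B4} = {B0}; idom=B0
  B3: preds {B0,B2}: {B0} ∩ {B0,B2} = {B0}; idom=B0

DF derivation:
  join B1 pred B0: · stop@B0
  join B1 pred B4: B4→B1 stop@B0
  join B3 pred B0: · stop@B0
  join B3 pred B2: B2 stop@B0
  B0: DF=∅
  B1: DF={B1}
  B2: DF={B3}
  B3: DF=∅
  B4: DF={B1}
  B5: DF=∅
  B6: DF=∅

DF(B1) = ["B1"]

Answer: ["B1"]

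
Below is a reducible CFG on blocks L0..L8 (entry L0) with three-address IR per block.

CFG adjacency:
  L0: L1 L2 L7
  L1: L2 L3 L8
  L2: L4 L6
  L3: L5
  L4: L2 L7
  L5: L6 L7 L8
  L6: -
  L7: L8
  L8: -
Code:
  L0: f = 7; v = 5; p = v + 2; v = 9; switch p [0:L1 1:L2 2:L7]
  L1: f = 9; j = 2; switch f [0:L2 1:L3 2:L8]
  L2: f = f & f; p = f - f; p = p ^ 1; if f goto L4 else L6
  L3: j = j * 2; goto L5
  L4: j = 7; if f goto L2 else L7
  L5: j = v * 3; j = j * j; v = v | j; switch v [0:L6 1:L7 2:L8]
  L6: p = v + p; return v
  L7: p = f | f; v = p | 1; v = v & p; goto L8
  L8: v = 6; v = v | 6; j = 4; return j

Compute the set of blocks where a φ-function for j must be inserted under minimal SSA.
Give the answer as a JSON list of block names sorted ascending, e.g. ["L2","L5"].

Answer: ["L2", "L6", "L7", "L8"]

Working:
idom tree: L1←L0 L2←L0 L3←L1 L4←L2 L5←L3 L6←L0 L7←L0 L8←L0
Dom∩ at merges:
  L2: preds {L0,L1,L4}: {L0} ∩ {L0,L1} ∩ {L0,L2,L4} = {L0}; idom=L0
  L6: preds {L2,L5}: {L0,L2} ∩ {L0,L1,L3,L5} = {L0}; idom=L0
  L7: preds {L0,L4,L5}: {L0} ∩ {L0,L2,L4} ∩ {L0,L1,L3,L5} = {L0}; idom=L0
  L8: preds {L1,L5,L7}: {L0,L1} ∩ {L0,L1,L3,L5} ∩ {L0,L7} = {L0}; idom=L0

DF derivation:
  L2←L0: walk · to L0
  L2←L1: walk L1 to L0
  L2←L4: walk L4→L2 to L0
  L6←L2: walk L2 to L0
  L6←L5: walk L5→L3→L1 to L0
  L7←L0: walk · to L0
  L7←L4: walk L4→L2 to L0
  L7←L5: walk L5→L3→L1 to L0
  L8←L1: walk L1 to L0
  L8←L5: walk L5→L3→L1 to L0
  L8←L7: walk L7 to L0
  L0: DF=∅
  L1: DF={L2,L6,L7,L8}
  L2: DF={L2,L6,L7}
  L3: DF={L6,L7,L8}
  L4: DF={L2,L7}
  L5: DF={L6,L7,L8}
  L6: DF=∅
  L7: DF={L8}
  L8: DF=∅

φ for j: defs {L1,L3,L4,L5,L8}
  DF⁺ = {L2,L6,L7,L8}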